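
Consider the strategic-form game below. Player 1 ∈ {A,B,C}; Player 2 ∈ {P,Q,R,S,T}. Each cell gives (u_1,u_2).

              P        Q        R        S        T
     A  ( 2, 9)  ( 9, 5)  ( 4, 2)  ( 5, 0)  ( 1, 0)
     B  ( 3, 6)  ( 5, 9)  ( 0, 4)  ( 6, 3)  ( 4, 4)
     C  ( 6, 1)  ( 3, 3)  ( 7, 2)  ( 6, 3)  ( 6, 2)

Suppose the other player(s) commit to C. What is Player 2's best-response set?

u_2(P vs C) = 1
u_2(Q vs C) = 3
u_2(R vs C) = 2
u_2(S vs C) = 3
u_2(T vs C) = 2
max payoff 3 at {Q,S}

P2 best: {Q,S}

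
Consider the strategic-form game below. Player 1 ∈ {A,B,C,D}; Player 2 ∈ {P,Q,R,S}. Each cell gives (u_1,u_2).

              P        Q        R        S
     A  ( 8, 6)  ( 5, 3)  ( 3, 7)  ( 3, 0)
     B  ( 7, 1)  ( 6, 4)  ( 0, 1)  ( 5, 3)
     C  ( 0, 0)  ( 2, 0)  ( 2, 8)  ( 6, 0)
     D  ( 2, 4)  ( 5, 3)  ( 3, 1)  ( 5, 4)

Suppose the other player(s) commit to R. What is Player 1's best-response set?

BR_1 = {A,D}

u_1(A vs R) = 3
u_1(B vs R) = 0
u_1(C vs R) = 2
u_1(D vs R) = 3
max payoff 3 at {A,D}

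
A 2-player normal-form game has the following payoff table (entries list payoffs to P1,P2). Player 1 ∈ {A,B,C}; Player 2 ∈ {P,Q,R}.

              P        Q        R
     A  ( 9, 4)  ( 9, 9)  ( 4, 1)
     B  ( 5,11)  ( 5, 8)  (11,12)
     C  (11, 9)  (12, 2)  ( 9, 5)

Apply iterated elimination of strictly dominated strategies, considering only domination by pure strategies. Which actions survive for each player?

P1 drop A (C beats it: P:11>9 Q:12>9 R:9>4)
P2 drop Q (P beats it: B:11>8 C:9>2)
P1→{B,C} P2→{P,R}

Survivors P1:{B,C} P2:{P,R}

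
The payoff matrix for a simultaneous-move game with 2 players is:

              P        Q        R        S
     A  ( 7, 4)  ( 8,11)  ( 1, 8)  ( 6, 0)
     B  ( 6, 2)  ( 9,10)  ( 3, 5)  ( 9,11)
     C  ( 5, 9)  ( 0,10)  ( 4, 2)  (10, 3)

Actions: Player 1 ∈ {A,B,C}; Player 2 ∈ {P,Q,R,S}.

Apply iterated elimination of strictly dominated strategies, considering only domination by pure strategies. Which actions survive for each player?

P2 drop P (Q beats it: A:11>4 B:10>2 C:10>9)
P1 drop A (B beats it: Q:9>8 R:3>1 S:9>6)
P2 drop R (Q beats it: B:10>5 C:10>2)
P1→{B,C} P2→{Q,S}

IESDS → P1:{B,C} P2:{Q,S}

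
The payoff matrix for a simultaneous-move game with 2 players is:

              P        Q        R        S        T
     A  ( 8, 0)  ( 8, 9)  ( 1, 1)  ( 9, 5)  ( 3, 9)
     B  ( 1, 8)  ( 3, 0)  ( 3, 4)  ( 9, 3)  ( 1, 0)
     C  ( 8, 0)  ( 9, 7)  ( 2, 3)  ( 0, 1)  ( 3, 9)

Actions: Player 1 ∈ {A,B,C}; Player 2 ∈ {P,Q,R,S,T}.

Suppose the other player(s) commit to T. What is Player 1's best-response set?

u_1(A vs T) = 3
u_1(B vs T) = 1
u_1(C vs T) = 3
max payoff 3 at {A,C}

argmax u_1 = {A,C}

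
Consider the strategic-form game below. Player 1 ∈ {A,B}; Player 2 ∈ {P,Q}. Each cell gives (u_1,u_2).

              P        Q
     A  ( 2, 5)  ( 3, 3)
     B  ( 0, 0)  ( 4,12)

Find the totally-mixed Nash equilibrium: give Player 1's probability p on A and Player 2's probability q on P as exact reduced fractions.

P1 indiff ⇒ q·2+(1-q)·3 = q·0+(1-q)·4 ⇒ q(2) = (1-q)(1) ⇒ q = 1/3
P2 indiff ⇒ p·5+(1-p)·0 = p·3+(1-p)·12 ⇒ p(2) = (1-p)(12) ⇒ p = 6/7

(p,q) = (6/7, 1/3)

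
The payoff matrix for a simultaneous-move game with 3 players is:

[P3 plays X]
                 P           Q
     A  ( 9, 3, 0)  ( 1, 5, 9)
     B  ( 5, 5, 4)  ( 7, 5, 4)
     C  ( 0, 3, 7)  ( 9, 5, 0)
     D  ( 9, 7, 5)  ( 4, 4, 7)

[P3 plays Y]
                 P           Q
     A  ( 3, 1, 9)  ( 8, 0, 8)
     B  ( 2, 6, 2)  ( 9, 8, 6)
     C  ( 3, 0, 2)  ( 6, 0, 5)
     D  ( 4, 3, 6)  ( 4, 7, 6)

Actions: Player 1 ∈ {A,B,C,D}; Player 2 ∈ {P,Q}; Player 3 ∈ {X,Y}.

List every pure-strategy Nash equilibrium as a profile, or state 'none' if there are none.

Nash profiles: (B,Q,Y)

(A,P,X): not NE [P2→Q gives 5>3; P3→Y gives 9>0]
(A,P,Y): not NE [P1→D gives 4>3]
(A,Q,X): not NE [P1→C gives 9>1]
(A,Q,Y): not NE [P1→B gives 9>8; P2→P gives 1>0; P3→X gives 9>8]
(B,P,X): not NE [P1→D gives 9>5]
(B,P,Y): not NE [P1→D gives 4>2; P2→Q gives 8>6; P3→X gives 4>2]
(B,Q,X): not NE [P1→C gives 9>7; P3→Y gives 6>4]
(B,Q,Y): NE
(C,P,X): not NE [P1→D gives 9>0; P2→Q gives 5>3]
(C,P,Y): not NE [P1→D gives 4>3; P3→X gives 7>2]
(C,Q,X): not NE [P3→Y gives 5>0]
(C,Q,Y): not NE [P1→B gives 9>6]
(D,P,X): not NE [P3→Y gives 6>5]
(D,P,Y): not NE [P2→Q gives 7>3]
(D,Q,X): not NE [P1→C gives 9>4; P2→P gives 7>4]
(D,Q,Y): not NE [P1→B gives 9>4; P3→X gives 7>6]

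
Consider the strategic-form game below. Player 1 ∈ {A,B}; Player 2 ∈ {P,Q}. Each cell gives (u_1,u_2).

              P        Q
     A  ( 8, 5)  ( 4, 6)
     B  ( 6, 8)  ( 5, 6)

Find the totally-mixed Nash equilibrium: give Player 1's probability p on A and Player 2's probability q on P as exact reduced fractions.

(p,q) = (2/3, 1/3)

P1 indiff ⇒ q·8+(1-q)·4 = q·6+(1-q)·5 ⇒ q(2) = (1-q)(1) ⇒ q = 1/3
P2 indiff ⇒ p·5+(1-p)·8 = p·6+(1-p)·6 ⇒ p(-1) = (1-p)(-2) ⇒ p = 2/3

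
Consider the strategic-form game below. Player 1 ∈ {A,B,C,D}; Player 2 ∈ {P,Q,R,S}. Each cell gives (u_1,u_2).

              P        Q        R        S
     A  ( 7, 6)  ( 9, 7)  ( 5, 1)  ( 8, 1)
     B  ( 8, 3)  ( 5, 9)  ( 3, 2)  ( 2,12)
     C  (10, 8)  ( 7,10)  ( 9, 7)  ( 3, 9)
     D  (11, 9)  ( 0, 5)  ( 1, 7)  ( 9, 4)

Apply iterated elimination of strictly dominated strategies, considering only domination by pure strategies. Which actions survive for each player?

Remaining: P1:{A,C,D} P2:{P,Q}

P1 drop B (C beats it: P:10>8 Q:7>5 R:9>3 S:3>2)
P2 drop R (P beats it: A:6>1 C:8>7 D:9>7)
P2 drop S (Q beats it: A:7>1 C:10>9 D:5>4)
P1→{A,C,D} P2→{P,Q}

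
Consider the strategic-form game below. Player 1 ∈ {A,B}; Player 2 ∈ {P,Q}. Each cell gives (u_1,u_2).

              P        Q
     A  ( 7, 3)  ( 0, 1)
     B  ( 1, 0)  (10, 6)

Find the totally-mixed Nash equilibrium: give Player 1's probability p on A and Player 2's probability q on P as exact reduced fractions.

P1 indiff ⇒ q·7+(1-q)·0 = q·1+(1-q)·10 ⇒ q(6) = (1-q)(10) ⇒ q = 5/8
P2 indiff ⇒ p·3+(1-p)·0 = p·1+(1-p)·6 ⇒ p(2) = (1-p)(6) ⇒ p = 3/4

p=3/4, q=5/8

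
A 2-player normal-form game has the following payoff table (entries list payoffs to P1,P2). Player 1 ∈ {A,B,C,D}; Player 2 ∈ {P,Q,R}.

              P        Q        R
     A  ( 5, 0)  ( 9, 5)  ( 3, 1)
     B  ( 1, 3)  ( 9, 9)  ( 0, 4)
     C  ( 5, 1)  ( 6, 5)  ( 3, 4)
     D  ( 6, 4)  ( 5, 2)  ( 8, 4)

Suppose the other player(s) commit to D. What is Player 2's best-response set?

u_2(P vs D) = 4
u_2(Q vs D) = 2
u_2(R vs D) = 4
max payoff 4 at {P,R}

BR_2 = {P,R}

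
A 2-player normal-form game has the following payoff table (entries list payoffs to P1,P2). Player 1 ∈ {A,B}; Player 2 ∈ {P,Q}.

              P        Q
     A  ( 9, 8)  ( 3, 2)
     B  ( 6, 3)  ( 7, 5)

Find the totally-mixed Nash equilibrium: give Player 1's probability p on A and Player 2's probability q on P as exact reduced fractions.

P1 indiff ⇒ q·9+(1-q)·3 = q·6+(1-q)·7 ⇒ q(3) = (1-q)(4) ⇒ q = 4/7
P2 indiff ⇒ p·8+(1-p)·3 = p·2+(1-p)·5 ⇒ p(6) = (1-p)(2) ⇒ p = 1/4

(p,q) = (1/4, 4/7)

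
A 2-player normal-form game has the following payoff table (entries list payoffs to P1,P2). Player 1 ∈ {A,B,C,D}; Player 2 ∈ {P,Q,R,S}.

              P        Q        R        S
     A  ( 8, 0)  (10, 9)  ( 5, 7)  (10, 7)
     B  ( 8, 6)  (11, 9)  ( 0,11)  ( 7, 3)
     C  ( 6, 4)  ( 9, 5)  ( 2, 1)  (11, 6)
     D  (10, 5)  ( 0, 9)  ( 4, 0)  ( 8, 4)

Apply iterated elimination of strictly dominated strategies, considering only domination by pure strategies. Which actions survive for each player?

P2 drop P (Q beats it: A:9>0 B:9>6 C:5>4 D:9>5)
P1 drop D (A beats it: Q:10>0 R:5>4 S:10>8)
P1→{A,B,C} P2→{Q,R,S}

Survivors P1:{A,B,C} P2:{Q,R,S}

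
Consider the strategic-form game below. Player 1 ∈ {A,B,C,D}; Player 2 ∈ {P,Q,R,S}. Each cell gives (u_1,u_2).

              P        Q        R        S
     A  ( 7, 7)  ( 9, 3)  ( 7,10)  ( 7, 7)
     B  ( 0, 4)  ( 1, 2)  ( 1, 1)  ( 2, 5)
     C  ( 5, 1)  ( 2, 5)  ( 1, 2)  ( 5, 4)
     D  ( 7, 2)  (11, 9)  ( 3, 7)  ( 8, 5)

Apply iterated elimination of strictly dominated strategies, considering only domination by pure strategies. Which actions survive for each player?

Survivors P1:{A,D} P2:{Q,R}

P1 drop B (A beats it: P:7>0 Q:9>1 R:7>1 S:7>2)
P1 drop C (A beats it: P:7>5 Q:9>2 R:7>1 S:7>5)
P2 drop P (R beats it: A:10>7 D:7>2)
P2 drop S (R beats it: A:10>7 D:7>5)
P1→{A,D} P2→{Q,R}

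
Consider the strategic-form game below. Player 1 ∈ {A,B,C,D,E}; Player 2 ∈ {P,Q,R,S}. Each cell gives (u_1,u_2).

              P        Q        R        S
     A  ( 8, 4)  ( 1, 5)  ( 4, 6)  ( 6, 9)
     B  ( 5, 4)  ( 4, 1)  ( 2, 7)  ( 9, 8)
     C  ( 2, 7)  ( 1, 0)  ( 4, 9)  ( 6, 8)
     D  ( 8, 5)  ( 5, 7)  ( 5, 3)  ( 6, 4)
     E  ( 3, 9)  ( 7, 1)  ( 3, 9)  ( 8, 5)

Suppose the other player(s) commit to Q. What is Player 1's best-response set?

argmax u_1 = {E}

u_1(A vs Q) = 1
u_1(B vs Q) = 4
u_1(C vs Q) = 1
u_1(D vs Q) = 5
u_1(E vs Q) = 7
max payoff 7 at {E}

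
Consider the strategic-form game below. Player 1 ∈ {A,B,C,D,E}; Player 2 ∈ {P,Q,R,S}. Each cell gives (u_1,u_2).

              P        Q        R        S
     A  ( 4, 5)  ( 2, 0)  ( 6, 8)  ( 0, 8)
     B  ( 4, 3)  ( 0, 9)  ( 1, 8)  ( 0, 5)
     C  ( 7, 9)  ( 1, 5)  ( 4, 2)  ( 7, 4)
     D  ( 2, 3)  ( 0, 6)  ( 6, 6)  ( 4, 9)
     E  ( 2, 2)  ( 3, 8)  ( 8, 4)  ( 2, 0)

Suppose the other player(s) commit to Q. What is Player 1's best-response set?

u_1(A vs Q) = 2
u_1(B vs Q) = 0
u_1(C vs Q) = 1
u_1(D vs Q) = 0
u_1(E vs Q) = 3
max payoff 3 at {E}

P1 best: {E}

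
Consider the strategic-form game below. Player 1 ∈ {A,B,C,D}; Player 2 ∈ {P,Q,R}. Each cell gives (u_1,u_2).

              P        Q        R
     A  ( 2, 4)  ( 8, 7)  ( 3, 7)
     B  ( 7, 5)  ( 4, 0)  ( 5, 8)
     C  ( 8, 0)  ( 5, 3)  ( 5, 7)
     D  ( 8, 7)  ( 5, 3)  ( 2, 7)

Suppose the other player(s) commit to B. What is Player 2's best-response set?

argmax u_2 = {R}

u_2(P vs B) = 5
u_2(Q vs B) = 0
u_2(R vs B) = 8
max payoff 8 at {R}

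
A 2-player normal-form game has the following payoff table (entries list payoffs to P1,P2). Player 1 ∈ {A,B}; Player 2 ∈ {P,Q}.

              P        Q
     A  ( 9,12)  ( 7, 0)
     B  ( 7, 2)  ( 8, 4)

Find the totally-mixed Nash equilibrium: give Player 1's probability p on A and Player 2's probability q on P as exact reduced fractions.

(p,q) = (1/7, 1/3)

P1 indiff ⇒ q·9+(1-q)·7 = q·7+(1-q)·8 ⇒ q(2) = (1-q)(1) ⇒ q = 1/3
P2 indiff ⇒ p·12+(1-p)·2 = p·0+(1-p)·4 ⇒ p(12) = (1-p)(2) ⇒ p = 1/7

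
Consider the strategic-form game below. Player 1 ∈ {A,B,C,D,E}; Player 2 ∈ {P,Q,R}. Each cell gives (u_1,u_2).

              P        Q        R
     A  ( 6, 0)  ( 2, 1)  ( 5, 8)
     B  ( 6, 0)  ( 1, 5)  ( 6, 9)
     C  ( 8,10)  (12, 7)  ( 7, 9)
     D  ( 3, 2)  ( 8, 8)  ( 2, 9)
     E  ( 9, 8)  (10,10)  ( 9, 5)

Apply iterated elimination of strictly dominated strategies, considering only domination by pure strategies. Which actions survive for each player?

P1 drop A (C beats it: P:8>6 Q:12>2 R:7>5)
P1 drop B (C beats it: P:8>6 Q:12>1 R:7>6)
P1 drop D (C beats it: P:8>3 Q:12>8 R:7>2)
P2 drop R (P beats it: C:10>9 E:8>5)
P1→{C,E} P2→{P,Q}

Remaining: P1:{C,E} P2:{P,Q}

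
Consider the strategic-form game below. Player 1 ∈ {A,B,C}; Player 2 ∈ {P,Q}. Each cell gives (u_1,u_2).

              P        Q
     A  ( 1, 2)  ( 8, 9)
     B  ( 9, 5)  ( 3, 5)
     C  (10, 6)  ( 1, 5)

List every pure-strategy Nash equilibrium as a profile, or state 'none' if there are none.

(A,P): not NE [P1→C gives 10>1; P2→Q gives 9>2]
(A,Q): NE
(B,P): not NE [P1→C gives 10>9]
(B,Q): not NE [P1→A gives 8>3]
(C,P): NE
(C,Q): not NE [P1→A gives 8>1; P2→P gives 6>5]

PSNE = {(A,Q), (C,P)}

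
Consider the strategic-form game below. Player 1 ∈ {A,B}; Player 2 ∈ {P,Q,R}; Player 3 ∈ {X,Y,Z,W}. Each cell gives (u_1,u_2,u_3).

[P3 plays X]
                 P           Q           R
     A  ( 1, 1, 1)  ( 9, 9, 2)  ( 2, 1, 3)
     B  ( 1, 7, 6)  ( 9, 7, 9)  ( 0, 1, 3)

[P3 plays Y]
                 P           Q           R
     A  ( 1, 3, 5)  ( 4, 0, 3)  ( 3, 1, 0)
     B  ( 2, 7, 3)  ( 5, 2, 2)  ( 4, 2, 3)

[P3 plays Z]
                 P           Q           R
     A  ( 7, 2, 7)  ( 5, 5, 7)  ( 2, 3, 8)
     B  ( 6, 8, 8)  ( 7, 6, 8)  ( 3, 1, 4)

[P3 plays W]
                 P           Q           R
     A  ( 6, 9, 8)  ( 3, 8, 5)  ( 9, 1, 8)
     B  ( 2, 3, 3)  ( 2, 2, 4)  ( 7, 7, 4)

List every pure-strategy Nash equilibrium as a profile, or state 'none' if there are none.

Nash profiles: (A,P,W), (B,Q,X)

(A,P,X): not NE [P2→Q gives 9>1; P3→W gives 8>1]
(A,P,Y): not NE [P1→B gives 2>1; P3→W gives 8>5]
(A,P,Z): not NE [P2→Q gives 5>2; P3→W gives 8>7]
(A,P,W): NE
(A,Q,X): not NE [P3→Z gives 7>2]
(A,Q,Y): not NE [P1→B gives 5>4; P2→P gives 3>0; P3→Z gives 7>3]
(A,Q,Z): not NE [P1→B gives 7>5]
(A,Q,W): not NE [P2→P gives 9>8; P3→Z gives 7>5]
(A,R,X): not NE [P2→Q gives 9>1; P3→W gives 8>3]
(A,R,Y): not NE [P1→B gives 4>3; P2→P gives 3>1; P3→W gives 8>0]
(A,R,Z): not NE [P1→B gives 3>2; P2→Q gives 5>3]
(A,R,W): not NE [P2→P gives 9>1]
(B,P,X): not NE [P3→Z gives 8>6]
(B,P,Y): not NE [P3→Z gives 8>3]
(B,P,Z): not NE [P1→A gives 7>6]
(B,P,W): not NE [P1→A gives 6>2; P2→R gives 7>3; P3→Z gives 8>3]
(B,Q,X): NE
(B,Q,Y): not NE [P2→P gives 7>2; P3→X gives 9>2]
(B,Q,Z): not NE [P2→P gives 8>6; P3→X gives 9>8]
(B,Q,W): not NE [P1→A gives 3>2; P2→R gives 7>2; P3→X gives 9>4]
(B,R,X): not NE [P1→A gives 2>0; P2→Q gives 7>1; P3→W gives 4>3]
(B,R,Y): not NE [P2→P gives 7>2; P3→W gives 4>3]
(B,R,Z): not NE [P2→P gives 8>1]
(B,R,W): not NE [P1→A gives 9>7]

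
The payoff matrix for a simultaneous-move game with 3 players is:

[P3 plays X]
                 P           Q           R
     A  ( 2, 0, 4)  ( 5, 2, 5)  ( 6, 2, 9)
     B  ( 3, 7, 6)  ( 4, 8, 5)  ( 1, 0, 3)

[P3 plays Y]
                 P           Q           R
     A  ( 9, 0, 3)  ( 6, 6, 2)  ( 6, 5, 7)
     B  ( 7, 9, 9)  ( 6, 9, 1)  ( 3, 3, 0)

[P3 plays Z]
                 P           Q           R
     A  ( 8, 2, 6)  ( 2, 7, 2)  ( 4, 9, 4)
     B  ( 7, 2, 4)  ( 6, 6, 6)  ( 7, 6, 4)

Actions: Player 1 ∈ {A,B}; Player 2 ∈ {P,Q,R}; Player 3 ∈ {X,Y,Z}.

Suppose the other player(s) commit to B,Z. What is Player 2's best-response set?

u_2(P vs B,Z) = 2
u_2(Q vs B,Z) = 6
u_2(R vs B,Z) = 6
max payoff 6 at {Q,R}

BR_2 = {Q,R}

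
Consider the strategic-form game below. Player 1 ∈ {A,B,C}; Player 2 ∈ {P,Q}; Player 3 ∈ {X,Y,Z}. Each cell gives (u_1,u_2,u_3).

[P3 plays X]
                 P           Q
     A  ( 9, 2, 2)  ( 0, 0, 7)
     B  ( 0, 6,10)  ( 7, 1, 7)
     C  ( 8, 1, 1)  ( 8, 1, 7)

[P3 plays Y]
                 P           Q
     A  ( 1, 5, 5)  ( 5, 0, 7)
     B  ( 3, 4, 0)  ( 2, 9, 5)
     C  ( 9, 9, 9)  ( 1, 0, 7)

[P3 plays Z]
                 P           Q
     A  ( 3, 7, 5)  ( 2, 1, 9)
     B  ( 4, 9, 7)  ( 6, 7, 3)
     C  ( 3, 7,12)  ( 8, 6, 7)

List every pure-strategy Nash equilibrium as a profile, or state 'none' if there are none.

(A,P,X): not NE [P3→Z gives 5>2]
(A,P,Y): not NE [P1→C gives 9>1]
(A,P,Z): not NE [P1→B gives 4>3]
(A,Q,X): not NE [P1→C gives 8>0; P2→P gives 2>0; P3→Z gives 9>7]
(A,Q,Y): not NE [P2→P gives 5>0; P3→Z gives 9>7]
(A,Q,Z): not NE [P1→C gives 8>2; P2→P gives 7>1]
(B,P,X): not NE [P1→A gives 9>0]
(B,P,Y): not NE [P1→C gives 9>3; P2→Q gives 9>4; P3→X gives 10>0]
(B,P,Z): not NE [P3→X gives 10>7]
(B,Q,X): not NE [P1→C gives 8>7; P2→P gives 6>1]
(B,Q,Y): not NE [P1→A gives 5>2; P3→X gives 7>5]
(B,Q,Z): not NE [P1→C gives 8>6; P2→P gives 9>7; P3→X gives 7>3]
(C,P,X): not NE [P1→A gives 9>8; P3→Z gives 12>1]
(C,P,Y): not NE [P3→Z gives 12>9]
(C,P,Z): not NE [P1→B gives 4>3]
(C,Q,X): NE
(C,Q,Y): not NE [P1→A gives 5>1; P2→P gives 9>0]
(C,Q,Z): not NE [P2→P gives 7>6]

Nash profiles: (C,Q,X)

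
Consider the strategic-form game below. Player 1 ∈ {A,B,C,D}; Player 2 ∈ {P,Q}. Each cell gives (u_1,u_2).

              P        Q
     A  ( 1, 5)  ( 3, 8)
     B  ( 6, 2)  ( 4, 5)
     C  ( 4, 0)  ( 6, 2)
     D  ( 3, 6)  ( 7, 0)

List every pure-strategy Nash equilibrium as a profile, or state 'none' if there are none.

PSNE: ∅

(A,P): not NE [P1→B gives 6>1; P2→Q gives 8>5]
(A,Q): not NE [P1→D gives 7>3]
(B,P): not NE [P2→Q gives 5>2]
(B,Q): not NE [P1→D gives 7>4]
(C,P): not NE [P1→B gives 6>4; P2→Q gives 2>0]
(C,Q): not NE [P1→D gives 7>6]
(D,P): not NE [P1→B gives 6>3]
(D,Q): not NE [P2→P gives 6>0]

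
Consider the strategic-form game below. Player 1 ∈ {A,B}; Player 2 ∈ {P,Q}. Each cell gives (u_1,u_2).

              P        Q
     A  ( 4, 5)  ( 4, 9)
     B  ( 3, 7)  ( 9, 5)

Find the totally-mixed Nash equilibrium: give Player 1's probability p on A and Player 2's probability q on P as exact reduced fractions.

(p,q) = (1/3, 5/6)

P1 indiff ⇒ q·4+(1-q)·4 = q·3+(1-q)·9 ⇒ q(1) = (1-q)(5) ⇒ q = 5/6
P2 indiff ⇒ p·5+(1-p)·7 = p·9+(1-p)·5 ⇒ p(-4) = (1-p)(-2) ⇒ p = 1/3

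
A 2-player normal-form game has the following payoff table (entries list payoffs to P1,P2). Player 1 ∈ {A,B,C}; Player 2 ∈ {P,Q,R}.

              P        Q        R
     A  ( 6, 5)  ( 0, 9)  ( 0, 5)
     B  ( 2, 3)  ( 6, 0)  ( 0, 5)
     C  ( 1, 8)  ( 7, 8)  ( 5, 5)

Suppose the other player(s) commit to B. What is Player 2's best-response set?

BR_2 = {R}

u_2(P vs B) = 3
u_2(Q vs B) = 0
u_2(R vs B) = 5
max payoff 5 at {R}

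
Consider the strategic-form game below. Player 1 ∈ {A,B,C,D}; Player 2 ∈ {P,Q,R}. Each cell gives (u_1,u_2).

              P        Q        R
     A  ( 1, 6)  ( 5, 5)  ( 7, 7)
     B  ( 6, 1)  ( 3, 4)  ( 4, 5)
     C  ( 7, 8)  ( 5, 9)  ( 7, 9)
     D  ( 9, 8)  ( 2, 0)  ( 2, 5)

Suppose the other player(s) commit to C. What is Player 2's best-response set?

BR_2 = {Q,R}

u_2(P vs C) = 8
u_2(Q vs C) = 9
u_2(R vs C) = 9
max payoff 9 at {Q,R}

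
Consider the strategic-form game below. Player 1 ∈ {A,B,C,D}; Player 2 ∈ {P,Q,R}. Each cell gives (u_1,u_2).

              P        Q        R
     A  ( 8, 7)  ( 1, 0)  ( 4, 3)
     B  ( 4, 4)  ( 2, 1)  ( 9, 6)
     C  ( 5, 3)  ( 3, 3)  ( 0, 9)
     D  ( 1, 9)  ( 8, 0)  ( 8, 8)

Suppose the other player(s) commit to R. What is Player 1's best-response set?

P1 best: {B}

u_1(A vs R) = 4
u_1(B vs R) = 9
u_1(C vs R) = 0
u_1(D vs R) = 8
max payoff 9 at {B}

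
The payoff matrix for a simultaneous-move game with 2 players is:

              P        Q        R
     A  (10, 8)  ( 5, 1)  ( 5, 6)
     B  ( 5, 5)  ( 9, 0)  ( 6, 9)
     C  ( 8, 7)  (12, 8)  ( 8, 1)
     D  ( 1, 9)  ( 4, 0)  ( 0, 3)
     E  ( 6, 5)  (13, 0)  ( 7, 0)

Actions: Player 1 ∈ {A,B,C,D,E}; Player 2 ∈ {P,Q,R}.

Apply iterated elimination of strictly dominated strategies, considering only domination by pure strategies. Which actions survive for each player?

Survivors P1:{A,C,E} P2:{P,Q}

P1 drop B (C beats it: P:8>5 Q:12>9 R:8>6)
P1 drop D (A beats it: P:10>1 Q:5>4 R:5>0)
P2 drop R (P beats it: A:8>6 C:7>1 E:5>0)
P1→{A,C,E} P2→{P,Q}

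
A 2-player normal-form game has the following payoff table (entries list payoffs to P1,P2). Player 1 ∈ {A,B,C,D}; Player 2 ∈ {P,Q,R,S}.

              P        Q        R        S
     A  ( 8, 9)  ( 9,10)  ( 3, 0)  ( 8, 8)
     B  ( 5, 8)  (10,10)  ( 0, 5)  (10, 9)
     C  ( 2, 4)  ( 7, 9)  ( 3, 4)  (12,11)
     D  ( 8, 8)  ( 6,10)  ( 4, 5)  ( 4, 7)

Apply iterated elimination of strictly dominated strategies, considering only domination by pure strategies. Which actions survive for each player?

P2 drop P (Q beats it: A:10>9 B:10>8 C:9>4 D:10>8)
P2 drop R (Q beats it: A:10>0 B:10>5 C:9>4 D:10>5)
P1 drop A (B beats it: Q:10>9 S:10>8)
P1 drop D (B beats it: Q:10>6 S:10>4)
P1→{B,C} P2→{Q,S}

Survivors P1:{B,C} P2:{Q,S}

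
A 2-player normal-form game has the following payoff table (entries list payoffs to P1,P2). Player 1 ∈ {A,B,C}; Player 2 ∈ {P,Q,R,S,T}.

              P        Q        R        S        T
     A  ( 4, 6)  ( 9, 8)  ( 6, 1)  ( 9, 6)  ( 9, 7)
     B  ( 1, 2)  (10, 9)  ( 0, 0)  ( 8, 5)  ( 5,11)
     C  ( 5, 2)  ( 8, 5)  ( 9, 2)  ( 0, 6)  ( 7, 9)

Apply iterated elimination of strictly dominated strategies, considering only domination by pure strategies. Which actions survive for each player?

Survivors P1:{A,B} P2:{Q,T}

P2 drop P (Q beats it: A:8>6 B:9>2 C:5>2)
P2 drop R (Q beats it: A:8>1 B:9>0 C:5>2)
P1 drop C (A beats it: Q:9>8 S:9>0 T:9>7)
P2 drop S (Q beats it: A:8>6 B:9>5)
P1→{A,B} P2→{Q,T}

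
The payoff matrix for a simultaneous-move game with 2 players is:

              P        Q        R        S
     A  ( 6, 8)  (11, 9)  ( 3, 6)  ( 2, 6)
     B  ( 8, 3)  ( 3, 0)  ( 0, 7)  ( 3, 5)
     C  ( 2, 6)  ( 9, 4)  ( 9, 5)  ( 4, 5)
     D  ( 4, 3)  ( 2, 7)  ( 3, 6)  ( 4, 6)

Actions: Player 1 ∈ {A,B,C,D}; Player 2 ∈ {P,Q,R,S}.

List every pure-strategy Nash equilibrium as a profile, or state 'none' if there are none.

(A,P): not NE [P1→B gives 8>6; P2→Q gives 9>8]
(A,Q): NE
(A,R): not NE [P1→C gives 9>3; P2→Q gives 9>6]
(A,S): not NE [P1→D gives 4>2; P2→Q gives 9>6]
(B,P): not NE [P2→R gives 7>3]
(B,Q): not NE [P1→A gives 11>3; P2→R gives 7>0]
(B,R): not NE [P1→C gives 9>0]
(B,S): not NE [P1→D gives 4>3; P2→R gives 7>5]
(C,P): not NE [P1→B gives 8>2]
(C,Q): not NE [P1→A gives 11>9; P2→P gives 6>4]
(C,R): not NE [P2→P gives 6>5]
(C,S): not NE [P2→P gives 6>5]
(D,P): not NE [P1→B gives 8>4; P2→Q gives 7>3]
(D,Q): not NE [P1→A gives 11>2]
(D,R): not NE [P1→C gives 9>3; P2→Q gives 7>6]
(D,S): not NE [P2→Q gives 7>6]

PSNE = {(A,Q)}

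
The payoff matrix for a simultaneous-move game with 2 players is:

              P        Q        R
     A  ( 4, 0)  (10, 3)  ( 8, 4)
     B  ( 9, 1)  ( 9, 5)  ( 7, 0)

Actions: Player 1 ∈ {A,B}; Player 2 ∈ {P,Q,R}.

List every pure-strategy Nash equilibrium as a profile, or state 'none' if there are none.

(A,P): not NE [P1→B gives 9>4; P2→R gives 4>0]
(A,Q): not NE [P2→R gives 4>3]
(A,R): NE
(B,P): not NE [P2→Q gives 5>1]
(B,Q): not NE [P1→A gives 10>9]
(B,R): not NE [P1→A gives 8>7; P2→Q gives 5>0]

NE set: (A,R)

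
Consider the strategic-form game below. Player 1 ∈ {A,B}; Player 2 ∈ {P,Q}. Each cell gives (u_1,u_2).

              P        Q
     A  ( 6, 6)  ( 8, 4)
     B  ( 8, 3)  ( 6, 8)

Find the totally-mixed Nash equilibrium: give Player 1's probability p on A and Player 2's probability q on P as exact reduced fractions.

P1 indiff ⇒ q·6+(1-q)·8 = q·8+(1-q)·6 ⇒ q(-2) = (1-q)(-2) ⇒ q = 1/2
P2 indiff ⇒ p·6+(1-p)·3 = p·4+(1-p)·8 ⇒ p(2) = (1-p)(5) ⇒ p = 5/7

p=5/7, q=1/2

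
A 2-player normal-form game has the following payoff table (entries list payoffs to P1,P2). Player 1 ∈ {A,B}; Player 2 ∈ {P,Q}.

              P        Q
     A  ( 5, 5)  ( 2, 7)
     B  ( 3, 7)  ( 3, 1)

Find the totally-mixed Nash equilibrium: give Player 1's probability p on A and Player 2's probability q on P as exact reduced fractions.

(p,q) = (3/4, 1/3)

P1 indiff ⇒ q·5+(1-q)·2 = q·3+(1-q)·3 ⇒ q(2) = (1-q)(1) ⇒ q = 1/3
P2 indiff ⇒ p·5+(1-p)·7 = p·7+(1-p)·1 ⇒ p(-2) = (1-p)(-6) ⇒ p = 3/4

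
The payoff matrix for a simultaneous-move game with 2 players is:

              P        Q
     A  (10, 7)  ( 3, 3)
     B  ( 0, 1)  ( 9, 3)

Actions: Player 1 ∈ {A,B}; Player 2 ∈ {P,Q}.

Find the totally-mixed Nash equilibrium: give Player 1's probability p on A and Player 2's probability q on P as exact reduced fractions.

P1 mixes 1/3 on A; P2 mixes 3/8 on P

P1 indiff ⇒ q·10+(1-q)·3 = q·0+(1-q)·9 ⇒ q(10) = (1-q)(6) ⇒ q = 3/8
P2 indiff ⇒ p·7+(1-p)·1 = p·3+(1-p)·3 ⇒ p(4) = (1-p)(2) ⇒ p = 1/3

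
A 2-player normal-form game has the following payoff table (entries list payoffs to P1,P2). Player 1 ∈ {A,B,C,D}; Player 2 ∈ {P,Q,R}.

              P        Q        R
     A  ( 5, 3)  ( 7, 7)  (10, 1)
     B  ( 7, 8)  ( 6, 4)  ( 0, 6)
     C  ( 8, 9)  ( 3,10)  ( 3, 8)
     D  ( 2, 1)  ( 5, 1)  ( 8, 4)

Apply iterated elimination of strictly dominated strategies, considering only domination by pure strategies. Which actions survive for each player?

Survivors P1:{A,B,C} P2:{P,Q}

P1 drop D (A beats it: P:5>2 Q:7>5 R:10>8)
P2 drop R (P beats it: A:3>1 B:8>6 C:9>8)
P1→{A,B,C} P2→{P,Q}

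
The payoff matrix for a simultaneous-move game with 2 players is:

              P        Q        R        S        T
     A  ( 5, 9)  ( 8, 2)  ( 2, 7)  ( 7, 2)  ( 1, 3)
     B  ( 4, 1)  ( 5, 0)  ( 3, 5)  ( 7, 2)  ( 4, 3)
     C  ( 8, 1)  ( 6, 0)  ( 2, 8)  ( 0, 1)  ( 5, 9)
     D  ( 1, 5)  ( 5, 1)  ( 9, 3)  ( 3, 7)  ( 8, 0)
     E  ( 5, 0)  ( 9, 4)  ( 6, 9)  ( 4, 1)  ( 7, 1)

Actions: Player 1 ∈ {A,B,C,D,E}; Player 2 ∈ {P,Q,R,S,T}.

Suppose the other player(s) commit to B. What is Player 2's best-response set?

P2 best: {R}

u_2(P vs B) = 1
u_2(Q vs B) = 0
u_2(R vs B) = 5
u_2(S vs B) = 2
u_2(T vs B) = 3
max payoff 5 at {R}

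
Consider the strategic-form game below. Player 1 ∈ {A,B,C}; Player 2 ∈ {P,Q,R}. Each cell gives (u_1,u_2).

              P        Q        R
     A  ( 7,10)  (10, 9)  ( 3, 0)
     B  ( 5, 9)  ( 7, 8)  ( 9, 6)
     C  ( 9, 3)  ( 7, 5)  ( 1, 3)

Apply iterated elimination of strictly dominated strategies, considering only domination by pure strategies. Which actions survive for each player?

P2 drop R (Q beats it: A:9>0 B:8>6 C:5>3)
P1 drop B (A beats it: P:7>5 Q:10>7)
P1→{A,C} P2→{P,Q}

Survivors P1:{A,C} P2:{P,Q}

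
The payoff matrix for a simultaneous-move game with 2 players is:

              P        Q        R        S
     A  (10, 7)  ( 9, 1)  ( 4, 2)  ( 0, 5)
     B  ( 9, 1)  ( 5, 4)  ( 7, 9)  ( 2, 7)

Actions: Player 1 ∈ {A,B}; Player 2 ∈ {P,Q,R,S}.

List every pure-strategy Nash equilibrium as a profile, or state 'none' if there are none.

(A,P): NE
(A,Q): not NE [P2→P gives 7>1]
(A,R): not NE [P1→B gives 7>4; P2→P gives 7>2]
(A,S): not NE [P1→B gives 2>0; P2→P gives 7>5]
(B,P): not NE [P1→A gives 10>9; P2→R gives 9>1]
(B,Q): not NE [P1→A gives 9>5; P2→R gives 9>4]
(B,R): NE
(B,S): not NE [P2→R gives 9>7]

Nash profiles: (A,P), (B,R)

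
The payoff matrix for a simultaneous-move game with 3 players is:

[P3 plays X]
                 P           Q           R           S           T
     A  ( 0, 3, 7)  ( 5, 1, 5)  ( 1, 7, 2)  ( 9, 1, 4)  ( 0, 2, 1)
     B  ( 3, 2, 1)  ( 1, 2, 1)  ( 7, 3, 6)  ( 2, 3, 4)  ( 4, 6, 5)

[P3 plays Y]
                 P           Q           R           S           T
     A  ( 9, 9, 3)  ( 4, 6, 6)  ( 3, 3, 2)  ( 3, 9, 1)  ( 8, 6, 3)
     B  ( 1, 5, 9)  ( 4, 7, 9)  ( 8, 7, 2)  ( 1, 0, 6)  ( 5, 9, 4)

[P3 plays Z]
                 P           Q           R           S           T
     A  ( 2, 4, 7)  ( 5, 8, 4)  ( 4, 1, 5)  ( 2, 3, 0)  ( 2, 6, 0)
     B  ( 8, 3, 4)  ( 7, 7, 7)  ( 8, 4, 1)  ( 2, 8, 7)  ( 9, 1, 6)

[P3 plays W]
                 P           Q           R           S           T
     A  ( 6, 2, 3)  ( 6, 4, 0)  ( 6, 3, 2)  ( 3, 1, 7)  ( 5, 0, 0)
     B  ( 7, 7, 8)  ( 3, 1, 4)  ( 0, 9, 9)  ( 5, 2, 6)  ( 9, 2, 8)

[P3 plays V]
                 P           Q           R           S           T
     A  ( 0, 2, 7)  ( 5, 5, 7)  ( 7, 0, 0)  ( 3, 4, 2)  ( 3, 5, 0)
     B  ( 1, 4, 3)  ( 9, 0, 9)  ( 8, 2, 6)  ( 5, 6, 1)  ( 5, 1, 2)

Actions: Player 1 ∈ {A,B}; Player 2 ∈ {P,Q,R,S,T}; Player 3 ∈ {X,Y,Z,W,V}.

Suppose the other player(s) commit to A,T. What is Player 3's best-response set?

u_3(X vs A,T) = 1
u_3(Y vs A,T) = 3
u_3(Z vs A,T) = 0
u_3(W vs A,T) = 0
u_3(V vs A,T) = 0
max payoff 3 at {Y}

argmax u_3 = {Y}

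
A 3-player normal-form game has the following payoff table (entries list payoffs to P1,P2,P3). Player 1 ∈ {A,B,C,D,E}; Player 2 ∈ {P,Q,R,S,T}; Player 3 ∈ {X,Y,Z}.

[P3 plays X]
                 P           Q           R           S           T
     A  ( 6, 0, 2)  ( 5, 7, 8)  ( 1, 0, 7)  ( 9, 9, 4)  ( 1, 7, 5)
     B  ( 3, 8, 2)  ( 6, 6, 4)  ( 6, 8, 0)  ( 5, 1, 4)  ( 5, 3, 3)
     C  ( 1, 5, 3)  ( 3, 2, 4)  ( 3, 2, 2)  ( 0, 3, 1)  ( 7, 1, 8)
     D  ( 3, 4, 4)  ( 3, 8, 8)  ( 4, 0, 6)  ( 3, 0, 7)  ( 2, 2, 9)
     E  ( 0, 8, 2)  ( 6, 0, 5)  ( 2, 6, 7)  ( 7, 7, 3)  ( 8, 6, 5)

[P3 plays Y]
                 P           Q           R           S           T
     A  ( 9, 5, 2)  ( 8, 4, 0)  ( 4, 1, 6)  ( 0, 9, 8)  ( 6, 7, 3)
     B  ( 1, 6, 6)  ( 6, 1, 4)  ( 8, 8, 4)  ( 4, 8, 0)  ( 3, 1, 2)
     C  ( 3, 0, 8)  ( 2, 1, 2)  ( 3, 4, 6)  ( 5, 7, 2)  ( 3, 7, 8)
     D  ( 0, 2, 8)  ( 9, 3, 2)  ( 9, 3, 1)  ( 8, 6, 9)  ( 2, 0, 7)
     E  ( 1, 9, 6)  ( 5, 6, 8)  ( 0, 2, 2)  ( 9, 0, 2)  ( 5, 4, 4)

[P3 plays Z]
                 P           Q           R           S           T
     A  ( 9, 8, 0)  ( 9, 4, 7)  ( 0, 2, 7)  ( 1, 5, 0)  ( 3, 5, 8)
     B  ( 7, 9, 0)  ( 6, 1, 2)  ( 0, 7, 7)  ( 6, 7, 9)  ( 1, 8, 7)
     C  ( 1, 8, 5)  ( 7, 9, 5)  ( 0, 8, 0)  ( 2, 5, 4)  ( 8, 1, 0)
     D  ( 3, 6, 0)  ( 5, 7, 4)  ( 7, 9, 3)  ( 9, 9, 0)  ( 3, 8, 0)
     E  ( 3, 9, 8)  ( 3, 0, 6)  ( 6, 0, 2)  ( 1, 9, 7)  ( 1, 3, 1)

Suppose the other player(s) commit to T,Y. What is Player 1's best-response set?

u_1(A vs T,Y) = 6
u_1(B vs T,Y) = 3
u_1(C vs T,Y) = 3
u_1(D vs T,Y) = 2
u_1(E vs T,Y) = 5
max payoff 6 at {A}

BR_1 = {A}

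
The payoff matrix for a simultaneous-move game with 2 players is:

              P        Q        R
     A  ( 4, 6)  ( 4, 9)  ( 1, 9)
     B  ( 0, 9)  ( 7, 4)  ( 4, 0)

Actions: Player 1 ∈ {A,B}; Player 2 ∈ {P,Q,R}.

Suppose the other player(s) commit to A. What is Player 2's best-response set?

u_2(P vs A) = 6
u_2(Q vs A) = 9
u_2(R vs A) = 9
max payoff 9 at {Q,R}

argmax u_2 = {Q,R}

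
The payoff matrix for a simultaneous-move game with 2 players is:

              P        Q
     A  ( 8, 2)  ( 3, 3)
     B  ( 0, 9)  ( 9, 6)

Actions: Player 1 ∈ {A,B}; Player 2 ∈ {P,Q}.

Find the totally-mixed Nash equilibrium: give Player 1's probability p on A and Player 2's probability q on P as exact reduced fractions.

P1 mixes 3/4 on A; P2 mixes 3/7 on P

P1 indiff ⇒ q·8+(1-q)·3 = q·0+(1-q)·9 ⇒ q(8) = (1-q)(6) ⇒ q = 3/7
P2 indiff ⇒ p·2+(1-p)·9 = p·3+(1-p)·6 ⇒ p(-1) = (1-p)(-3) ⇒ p = 3/4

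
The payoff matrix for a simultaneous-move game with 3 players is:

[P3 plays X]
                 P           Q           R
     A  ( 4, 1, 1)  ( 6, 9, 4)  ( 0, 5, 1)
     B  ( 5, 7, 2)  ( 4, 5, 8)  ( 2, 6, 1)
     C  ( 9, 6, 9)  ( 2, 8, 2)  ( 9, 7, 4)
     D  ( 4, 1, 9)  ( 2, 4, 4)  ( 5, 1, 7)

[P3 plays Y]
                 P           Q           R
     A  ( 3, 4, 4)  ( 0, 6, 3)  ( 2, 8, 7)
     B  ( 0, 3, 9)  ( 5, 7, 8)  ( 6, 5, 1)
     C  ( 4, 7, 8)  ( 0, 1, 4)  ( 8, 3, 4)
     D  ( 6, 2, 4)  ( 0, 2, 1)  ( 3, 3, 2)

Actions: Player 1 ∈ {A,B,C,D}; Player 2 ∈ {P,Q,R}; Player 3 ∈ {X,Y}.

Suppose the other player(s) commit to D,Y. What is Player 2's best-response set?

u_2(P vs D,Y) = 2
u_2(Q vs D,Y) = 2
u_2(R vs D,Y) = 3
max payoff 3 at {R}

BR_2 = {R}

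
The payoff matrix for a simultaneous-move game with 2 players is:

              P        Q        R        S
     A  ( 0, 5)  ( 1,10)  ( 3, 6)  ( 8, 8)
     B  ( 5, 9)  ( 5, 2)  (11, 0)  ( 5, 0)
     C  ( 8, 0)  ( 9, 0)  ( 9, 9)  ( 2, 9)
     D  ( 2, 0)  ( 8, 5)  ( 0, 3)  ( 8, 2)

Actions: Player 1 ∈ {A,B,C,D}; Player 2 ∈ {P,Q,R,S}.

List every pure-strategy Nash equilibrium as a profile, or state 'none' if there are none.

(A,P): not NE [P1→C gives 8>0; P2→Q gives 10>5]
(A,Q): not NE [P1→C gives 9>1]
(A,R): not NE [P1→B gives 11>3; P2→Q gives 10>6]
(A,S): not NE [P2→Q gives 10>8]
(B,P): not NE [P1→C gives 8>5]
(B,Q): not NE [P1→C gives 9>5; P2→P gives 9>2]
(B,R): not NE [P2→P gives 9>0]
(B,S): not NE [P1→D gives 8>5; P2→P gives 9>0]
(C,P): not NE [P2→S gives 9>0]
(C,Q): not NE [P2→S gives 9>0]
(C,R): not NE [P1→B gives 11>9]
(C,S): not NE [P1→D gives 8>2]
(D,P): not NE [P1→C gives 8>2; P2→Q gives 5>0]
(D,Q): not NE [P1→C gives 9>8]
(D,R): not NE [P1→B gives 11>0; P2→Q gives 5>3]
(D,S): not NE [P2→Q gives 5>2]

No pure NE.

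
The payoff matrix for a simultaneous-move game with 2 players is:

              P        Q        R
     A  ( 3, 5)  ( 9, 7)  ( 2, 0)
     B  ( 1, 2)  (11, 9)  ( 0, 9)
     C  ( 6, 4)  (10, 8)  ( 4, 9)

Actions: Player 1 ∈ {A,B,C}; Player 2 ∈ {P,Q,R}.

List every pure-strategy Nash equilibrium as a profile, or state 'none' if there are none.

PSNE = {(B,Q), (C,R)}

(A,P): not NE [P1→C gives 6>3; P2→Q gives 7>5]
(A,Q): not NE [P1→B gives 11>9]
(A,R): not NE [P1→C gives 4>2; P2→Q gives 7>0]
(B,P): not NE [P1→C gives 6>1; P2→R gives 9>2]
(B,Q): NE
(B,R): not NE [P1→C gives 4>0]
(C,P): not NE [P2→R gives 9>4]
(C,Q): not NE [P1→B gives 11>10; P2→R gives 9>8]
(C,R): NE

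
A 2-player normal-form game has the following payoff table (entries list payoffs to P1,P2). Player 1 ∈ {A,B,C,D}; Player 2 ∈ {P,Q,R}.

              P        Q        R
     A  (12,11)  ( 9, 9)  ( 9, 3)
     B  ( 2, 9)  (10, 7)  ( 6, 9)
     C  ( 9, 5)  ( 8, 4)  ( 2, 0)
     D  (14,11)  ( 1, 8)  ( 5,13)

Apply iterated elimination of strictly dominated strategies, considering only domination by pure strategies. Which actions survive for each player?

P1 drop C (A beats it: P:12>9 Q:9>8 R:9>2)
P2 drop Q (P beats it: A:11>9 B:9>7 D:11>8)
P1 drop B (A beats it: P:12>2 R:9>6)
P1→{A,D} P2→{P,R}

IESDS → P1:{A,D} P2:{P,R}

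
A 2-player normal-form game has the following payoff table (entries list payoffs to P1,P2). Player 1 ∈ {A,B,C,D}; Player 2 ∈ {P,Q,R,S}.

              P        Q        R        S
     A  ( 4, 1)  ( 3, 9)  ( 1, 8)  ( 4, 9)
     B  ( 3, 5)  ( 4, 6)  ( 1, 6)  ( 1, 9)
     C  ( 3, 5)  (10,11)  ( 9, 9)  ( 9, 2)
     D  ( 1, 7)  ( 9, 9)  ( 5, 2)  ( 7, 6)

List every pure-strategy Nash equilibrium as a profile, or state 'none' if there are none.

Nash profiles: (C,Q)

(A,P): not NE [P2→S gives 9>1]
(A,Q): not NE [P1→C gives 10>3]
(A,R): not NE [P1→C gives 9>1; P2→S gives 9>8]
(A,S): not NE [P1→C gives 9>4]
(B,P): not NE [P1→A gives 4>3; P2→S gives 9>5]
(B,Q): not NE [P1→C gives 10>4; P2→S gives 9>6]
(B,R): not NE [P1→C gives 9>1; P2→S gives 9>6]
(B,S): not NE [P1→C gives 9>1]
(C,P): not NE [P1→A gives 4>3; P2→Q gives 11>5]
(C,Q): NE
(C,R): not NE [P2→Q gives 11>9]
(C,S): not NE [P2→Q gives 11>2]
(D,P): not NE [P1→A gives 4>1; P2→Q gives 9>7]
(D,Q): not NE [P1→C gives 10>9]
(D,R): not NE [P1→C gives 9>5; P2→Q gives 9>2]
(D,S): not NE [P1→C gives 9>7; P2→Q gives 9>6]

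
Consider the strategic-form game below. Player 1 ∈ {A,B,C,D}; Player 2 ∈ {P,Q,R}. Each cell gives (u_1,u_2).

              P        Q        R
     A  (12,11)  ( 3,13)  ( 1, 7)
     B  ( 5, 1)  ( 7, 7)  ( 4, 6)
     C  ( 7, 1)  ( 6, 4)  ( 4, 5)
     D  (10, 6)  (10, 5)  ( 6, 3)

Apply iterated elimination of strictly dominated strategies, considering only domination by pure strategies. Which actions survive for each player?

P1 drop B (D beats it: P:10>5 Q:10>7 R:6>4)
P1 drop C (D beats it: P:10>7 Q:10>6 R:6>4)
P2 drop R (P beats it: A:11>7 D:6>3)
P1→{A,D} P2→{P,Q}

IESDS → P1:{A,D} P2:{P,Q}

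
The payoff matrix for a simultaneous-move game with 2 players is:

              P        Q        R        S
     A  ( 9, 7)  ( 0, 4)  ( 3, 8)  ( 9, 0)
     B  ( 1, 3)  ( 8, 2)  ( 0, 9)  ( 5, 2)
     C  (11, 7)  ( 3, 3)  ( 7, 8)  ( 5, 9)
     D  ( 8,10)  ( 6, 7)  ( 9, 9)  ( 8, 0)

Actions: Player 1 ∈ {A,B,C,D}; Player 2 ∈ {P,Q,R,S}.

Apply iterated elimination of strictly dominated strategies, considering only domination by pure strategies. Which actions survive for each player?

Survivors P1:{A,C,D} P2:{P,R,S}

P2 drop Q (P beats it: A:7>4 B:3>2 C:7>3 D:10>7)
P1 drop B (A beats it: P:9>1 R:3>0 S:9>5)
P1→{A,C,D} P2→{P,R,S}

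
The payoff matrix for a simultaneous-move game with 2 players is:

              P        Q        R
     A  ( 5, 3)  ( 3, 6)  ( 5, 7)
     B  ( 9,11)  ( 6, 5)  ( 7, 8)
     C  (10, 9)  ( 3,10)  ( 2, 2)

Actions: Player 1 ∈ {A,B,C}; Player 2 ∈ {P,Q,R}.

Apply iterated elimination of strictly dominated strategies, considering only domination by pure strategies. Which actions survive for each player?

P1 drop A (B beats it: P:9>5 Q:6>3 R:7>5)
P2 drop R (P beats it: B:11>8 C:9>2)
P1→{B,C} P2→{P,Q}

Survivors P1:{B,C} P2:{P,Q}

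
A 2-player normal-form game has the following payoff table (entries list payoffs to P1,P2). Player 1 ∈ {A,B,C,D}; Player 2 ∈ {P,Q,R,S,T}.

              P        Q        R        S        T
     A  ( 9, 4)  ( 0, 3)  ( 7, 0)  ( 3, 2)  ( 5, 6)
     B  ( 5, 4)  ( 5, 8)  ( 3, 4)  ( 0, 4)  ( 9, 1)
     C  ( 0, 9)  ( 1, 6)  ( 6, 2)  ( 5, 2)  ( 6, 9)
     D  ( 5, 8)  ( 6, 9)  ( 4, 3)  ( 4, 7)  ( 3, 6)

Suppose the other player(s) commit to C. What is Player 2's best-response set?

P2 best: {P,T}

u_2(P vs C) = 9
u_2(Q vs C) = 6
u_2(R vs C) = 2
u_2(S vs C) = 2
u_2(T vs C) = 9
max payoff 9 at {P,T}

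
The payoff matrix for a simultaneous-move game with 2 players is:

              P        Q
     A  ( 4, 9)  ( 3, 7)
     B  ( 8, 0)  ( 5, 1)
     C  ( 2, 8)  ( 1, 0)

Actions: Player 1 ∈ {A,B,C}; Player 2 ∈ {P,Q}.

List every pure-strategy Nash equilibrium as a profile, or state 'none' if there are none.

(A,P): not NE [P1→B gives 8>4]
(A,Q): not NE [P1→B gives 5>3; P2→P gives 9>7]
(B,P): not NE [P2→Q gives 1>0]
(B,Q): NE
(C,P): not NE [P1→B gives 8>2]
(C,Q): not NE [P1→B gives 5>1; P2→P gives 8>0]

NE set: (B,Q)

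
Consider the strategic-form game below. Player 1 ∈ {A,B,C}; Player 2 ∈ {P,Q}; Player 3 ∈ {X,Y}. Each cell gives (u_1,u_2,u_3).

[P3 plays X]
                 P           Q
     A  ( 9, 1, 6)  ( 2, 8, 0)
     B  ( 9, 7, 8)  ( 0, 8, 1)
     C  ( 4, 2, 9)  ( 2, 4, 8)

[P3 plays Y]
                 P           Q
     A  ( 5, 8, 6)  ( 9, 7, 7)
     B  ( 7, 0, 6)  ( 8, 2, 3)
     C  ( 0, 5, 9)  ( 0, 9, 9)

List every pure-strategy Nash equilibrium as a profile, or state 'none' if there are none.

(A,P,X): not NE [P2→Q gives 8>1]
(A,P,Y): not NE [P1→B gives 7>5]
(A,Q,X): not NE [P3→Y gives 7>0]
(A,Q,Y): not NE [P2→P gives 8>7]
(B,P,X): not NE [P2→Q gives 8>7]
(B,P,Y): not NE [P2→Q gives 2>0; P3→X gives 8>6]
(B,Q,X): not NE [P1→C gives 2>0; P3→Y gives 3>1]
(B,Q,Y): not NE [P1→A gives 9>8]
(C,P,X): not NE [P1→B gives 9>4; P2→Q gives 4>2]
(C,P,Y): not NE [P1→B gives 7>0; P2→Q gives 9>5]
(C,Q,X): not NE [P3→Y gives 9>8]
(C,Q,Y): not NE [P1→A gives 9>0]

PSNE: ∅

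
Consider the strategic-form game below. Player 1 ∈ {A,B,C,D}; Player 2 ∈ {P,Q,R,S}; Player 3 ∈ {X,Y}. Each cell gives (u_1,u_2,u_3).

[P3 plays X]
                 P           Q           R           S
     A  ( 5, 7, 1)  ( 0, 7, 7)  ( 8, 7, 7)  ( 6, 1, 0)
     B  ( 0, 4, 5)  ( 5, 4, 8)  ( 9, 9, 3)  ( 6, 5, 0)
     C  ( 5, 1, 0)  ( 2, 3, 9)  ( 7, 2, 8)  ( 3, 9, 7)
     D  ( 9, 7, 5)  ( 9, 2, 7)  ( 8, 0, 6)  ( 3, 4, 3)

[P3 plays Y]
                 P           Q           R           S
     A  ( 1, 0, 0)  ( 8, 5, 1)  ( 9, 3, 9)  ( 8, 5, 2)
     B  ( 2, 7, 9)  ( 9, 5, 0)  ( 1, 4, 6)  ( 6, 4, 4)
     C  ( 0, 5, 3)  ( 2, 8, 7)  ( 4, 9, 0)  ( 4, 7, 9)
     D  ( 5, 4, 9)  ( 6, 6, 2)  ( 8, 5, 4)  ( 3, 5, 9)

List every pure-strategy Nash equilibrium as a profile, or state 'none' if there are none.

NE set: (A,S,Y)

(A,P,X): not NE [P1→D gives 9>5]
(A,P,Y): not NE [P1→D gives 5>1; P2→S gives 5>0; P3→X gives 1>0]
(A,Q,X): not NE [P1→D gives 9>0]
(A,Q,Y): not NE [P1→B gives 9>8; P3→X gives 7>1]
(A,R,X): not NE [P1→B gives 9>8; P3→Y gives 9>7]
(A,R,Y): not NE [P2→S gives 5>3]
(A,S,X): not NE [P2→R gives 7>1; P3→Y gives 2>0]
(A,S,Y): NE
(B,P,X): not NE [P1→D gives 9>0; P2→R gives 9>4; P3→Y gives 9>5]
(B,P,Y): not NE [P1→D gives 5>2]
(B,Q,X): not NE [P1→D gives 9>5; P2→R gives 9>4]
(B,Q,Y): not NE [P2→P gives 7>5; P3→X gives 8>0]
(B,R,X): not NE [P3→Y gives 6>3]
(B,R,Y): not NE [P1→A gives 9>1; P2→P gives 7>4]
(B,S,X): not NE [P2→R gives 9>5; P3→Y gives 4>0]
(B,S,Y): not NE [P1→A gives 8>6; P2→P gives 7>4]
(C,P,X): not NE [P1→D gives 9>5; P2→S gives 9>1; P3→Y gives 3>0]
(C,P,Y): not NE [P1→D gives 5>0; P2→R gives 9>5]
(C,Q,X): not NE [P1→D gives 9>2; P2→S gives 9>3]
(C,Q,Y): not NE [P1→B gives 9>2; P2→R gives 9>8; P3→X gives 9>7]
(C,R,X): not NE [P1→B gives 9>7; P2→S gives 9>2]
(C,R,Y): not NE [P1→A gives 9>4; P3→X gives 8>0]
(C,S,X): not NE [P1→B gives 6>3; P3→Y gives 9>7]
(C,S,Y): not NE [P1→A gives 8>4; P2→R gives 9>7]
(D,P,X): not NE [P3→Y gives 9>5]
(D,P,Y): not NE [P2→Q gives 6>4]
(D,Q,X): not NE [P2→P gives 7>2]
(D,Q,Y): not NE [P1→B gives 9>6; P3→X gives 7>2]
(D,R,X): not NE [P1→B gives 9>8; P2→P gives 7>0]
(D,R,Y): not NE [P1→A gives 9>8; P2→Q gives 6>5; P3→X gives 6>4]
(D,S,X): not NE [P1→B gives 6>3; P2→P gives 7>4; P3→Y gives 9>3]
(D,S,Y): not NE [P1→A gives 8>3; P2→Q gives 6>5]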